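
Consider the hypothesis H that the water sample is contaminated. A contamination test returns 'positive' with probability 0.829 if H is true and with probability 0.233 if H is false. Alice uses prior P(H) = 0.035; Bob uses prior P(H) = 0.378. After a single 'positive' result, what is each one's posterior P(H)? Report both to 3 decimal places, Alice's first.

The likelihood ratio for a 'positive' result is 0.829/0.233 = 3.5579.
Alice: prior odds 0.035/0.965 = 0.036269; posterior odds 0.12904; posterior probability 0.114.
Bob: prior odds 0.378/0.622 = 0.60772; posterior odds 2.1622; posterior probability 0.684.

Alice: 0.114; Bob: 0.684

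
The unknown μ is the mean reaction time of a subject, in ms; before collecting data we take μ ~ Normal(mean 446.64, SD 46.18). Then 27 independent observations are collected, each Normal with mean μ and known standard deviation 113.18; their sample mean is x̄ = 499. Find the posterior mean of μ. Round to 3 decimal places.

Prior precision 1/τ₀² = 1/46.18² = 0.00046891; data precision n/σ² = 27/113.18² = 0.00210778.
Posterior precision = 0.00046891 + 0.00210778 = 0.00257669.
Posterior mean = (0.00046891·446.64 + 0.00210778·499) / 0.00257669 = 489.471.

Posterior mean ≈ 489.471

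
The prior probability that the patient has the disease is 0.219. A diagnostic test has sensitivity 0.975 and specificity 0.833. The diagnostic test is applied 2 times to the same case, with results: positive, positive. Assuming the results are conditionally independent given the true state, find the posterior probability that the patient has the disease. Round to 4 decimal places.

With H the event that the patient has the disease, the joint likelihood of the observed sequence is P(data|H) = 0.975·0.975 = 0.95062 and P(data|¬H) = 0.167·0.167 = 0.027889.
Bayes: P(H|data) = 0.219·0.95062 / (0.219·0.95062 + 0.781·0.027889) = 0.20819/0.22997 = 0.9053.

Posterior P(H) ≈ 0.9053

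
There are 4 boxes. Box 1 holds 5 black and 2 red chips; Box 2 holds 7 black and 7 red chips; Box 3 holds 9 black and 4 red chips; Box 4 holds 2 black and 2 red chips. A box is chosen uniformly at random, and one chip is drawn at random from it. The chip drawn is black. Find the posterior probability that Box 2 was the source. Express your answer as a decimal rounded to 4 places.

Tabulate prior·likelihood by source: [1] prior 0.25, lik 0.7143, product 0.1786; [2] prior 0.25, lik 0.5, product 0.1250; [3] prior 0.25, lik 0.6923, product 0.1731; [4] prior 0.25, lik 0.5, product 0.1250.
Normalizing constant = 0.60165; the posterior for Box 2 is its product over the sum, 0.1250/0.60165 = 0.2078.

Posterior probability ≈ 0.2078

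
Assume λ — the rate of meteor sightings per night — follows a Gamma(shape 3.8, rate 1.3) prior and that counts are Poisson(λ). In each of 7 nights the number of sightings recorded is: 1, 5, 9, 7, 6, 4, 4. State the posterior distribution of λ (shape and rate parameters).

The Poisson likelihood adds the total count to the shape and the number of exposure periods to the rate. Here ∑xᵢ = 36 and n = 7, so shape 3.8→39.8 and rate 1.3→8.3.

Posterior: Gamma(shape=39.8, rate=8.3)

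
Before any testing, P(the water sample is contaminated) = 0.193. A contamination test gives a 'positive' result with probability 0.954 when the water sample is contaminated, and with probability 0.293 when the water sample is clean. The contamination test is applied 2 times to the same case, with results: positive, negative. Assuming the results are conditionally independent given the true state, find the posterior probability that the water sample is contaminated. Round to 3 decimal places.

With H the event that the water sample is contaminated, the joint likelihood of the observed sequence is P(data|H) = 0.954·0.046 = 0.043884 and P(data|¬H) = 0.293·0.707 = 0.20715.
Bayes: P(H|data) = 0.193·0.043884 / (0.193·0.043884 + 0.807·0.20715) = 0.0084696/0.17564 = 0.0482.

Posterior P(H) ≈ 0.048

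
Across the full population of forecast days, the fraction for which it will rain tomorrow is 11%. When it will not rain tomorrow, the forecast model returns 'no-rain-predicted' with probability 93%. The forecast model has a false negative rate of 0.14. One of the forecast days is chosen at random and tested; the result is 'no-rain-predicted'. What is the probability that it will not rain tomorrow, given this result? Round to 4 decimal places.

P(¬H | E) ≈ 0.9817

Let H be the event that it will rain tomorrow. P(H) = 0.11, so P(¬H) = 0.89. With E the 'no-rain-predicted' result, P(E|H) = 0.14 and P(E|¬H) = 0.93.
P(E) = 0.14·0.11 + 0.93·0.89 = 0.015400 + 0.82770 = 0.84310.
By Bayes' theorem, P(H|E) = 0.015400 / 0.84310 = 0.0183. Hence P(¬H|E) = 1 − 0.0183 = 0.9817.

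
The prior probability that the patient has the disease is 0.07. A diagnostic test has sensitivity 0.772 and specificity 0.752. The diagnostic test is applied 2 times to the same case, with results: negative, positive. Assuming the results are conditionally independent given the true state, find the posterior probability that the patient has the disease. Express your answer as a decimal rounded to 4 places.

Let H be the event that the patient has the disease; start with P(H) = 0.07. P('positive'|H) = 0.772, P('positive'|¬H) = 0.248.
Update on result 1 ('negative'): P(H) ← 0.228·0.0700 / (0.228·0.0700 + 0.752·0.9300) = 0.015960/0.71532 = 0.0223.
Update on result 2 ('positive'): P(H) ← 0.772·0.0223 / (0.772·0.0223 + 0.248·0.9777) = 0.017225/0.25969 = 0.0663.

Posterior P(H) ≈ 0.0663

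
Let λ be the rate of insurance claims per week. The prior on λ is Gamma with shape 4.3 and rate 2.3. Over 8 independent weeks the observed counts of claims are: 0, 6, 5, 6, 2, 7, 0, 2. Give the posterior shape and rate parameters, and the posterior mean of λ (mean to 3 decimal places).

Total count ∑xᵢ = 28 over n = 8 weeks.
Gamma is conjugate to the Poisson likelihood: posterior is Gamma(shape = 4.3+28 = 32.3, rate = 2.3+8 = 10.3).
Posterior mean = shape/rate = 32.3/10.3 = 3.136.

Posterior: Gamma(shape=32.3, rate=10.3); mean ≈ 3.136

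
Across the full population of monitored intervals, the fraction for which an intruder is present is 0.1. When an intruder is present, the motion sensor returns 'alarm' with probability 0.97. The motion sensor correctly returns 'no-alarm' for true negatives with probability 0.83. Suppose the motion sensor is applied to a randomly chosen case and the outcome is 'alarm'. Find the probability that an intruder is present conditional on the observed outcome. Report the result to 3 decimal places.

Write H for 'an intruder is present'. Prior odds H:¬H = 0.1/0.9 = 0.11111. For the 'alarm' outcome, the likelihood ratio is 0.97/0.17 = 5.7059.
Posterior odds = 0.11111 × 5.7059 = 0.63399, so P(H|E) = 0.63399/(1+0.63399) = 0.388.

P(H | E) ≈ 0.388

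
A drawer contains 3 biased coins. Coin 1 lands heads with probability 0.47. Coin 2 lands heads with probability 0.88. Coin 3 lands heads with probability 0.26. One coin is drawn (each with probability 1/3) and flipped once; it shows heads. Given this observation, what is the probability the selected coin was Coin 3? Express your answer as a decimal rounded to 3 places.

Tabulate prior·likelihood by source: [1] prior 0.333333, lik 0.47, product 0.1567; [2] prior 0.333333, lik 0.88, product 0.2933; [3] prior 0.333333, lik 0.26, product 0.08667.
Normalizing constant = 0.53667; the posterior for Coin 3 is its product over the sum, 0.08667/0.53667 = 0.161.

Posterior probability ≈ 0.161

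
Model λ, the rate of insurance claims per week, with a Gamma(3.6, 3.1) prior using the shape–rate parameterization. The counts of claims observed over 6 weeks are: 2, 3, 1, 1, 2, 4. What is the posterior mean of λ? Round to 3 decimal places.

The Poisson likelihood adds the total count to the shape and the number of exposure periods to the rate. Here ∑xᵢ = 13 and n = 6, so shape 3.6→16.6 and rate 3.1→9.1.
E[λ | data] = 16.6/9.1 = 1.824.

Posterior mean ≈ 1.824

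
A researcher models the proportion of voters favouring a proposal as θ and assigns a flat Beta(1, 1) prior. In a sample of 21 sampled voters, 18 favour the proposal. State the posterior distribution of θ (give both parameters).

The binomial likelihood is conjugate to the Beta prior: with 18 successes and 3 failures, the posterior is Beta(1+18, 1+3) = Beta(19, 4).

Posterior: Beta(19, 4)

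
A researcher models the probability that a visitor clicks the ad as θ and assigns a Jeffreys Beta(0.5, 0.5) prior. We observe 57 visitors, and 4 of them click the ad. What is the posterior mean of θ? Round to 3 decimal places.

Posterior mean ≈ 0.078

The binomial likelihood is conjugate to the Beta prior: with 4 successes and 53 failures, the posterior is Beta(0.5+4, 0.5+53) = Beta(4.5, 53.5).
E[θ | data] = 4.5/(4.5+53.5) = 0.078.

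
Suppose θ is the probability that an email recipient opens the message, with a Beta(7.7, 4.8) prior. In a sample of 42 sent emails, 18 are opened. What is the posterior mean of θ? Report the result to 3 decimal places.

Posterior mean ≈ 0.472

The binomial likelihood is conjugate to the Beta prior: with 18 successes and 24 failures, the posterior is Beta(7.7+18, 4.8+24) = Beta(25.7, 28.8).
E[θ | data] = 25.7/(25.7+28.8) = 0.472.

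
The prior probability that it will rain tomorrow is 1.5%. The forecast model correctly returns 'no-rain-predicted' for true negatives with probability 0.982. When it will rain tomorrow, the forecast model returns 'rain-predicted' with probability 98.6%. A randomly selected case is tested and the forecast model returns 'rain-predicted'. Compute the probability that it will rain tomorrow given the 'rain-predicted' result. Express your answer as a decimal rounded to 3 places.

Let H be the event that it will rain tomorrow. P(H) = 0.015, so P(¬H) = 0.985. With E the 'rain-predicted' result, P(E|H) = 0.986 and P(E|¬H) = 0.018.
P(E) = 0.986·0.015 + 0.018·0.985 = 0.014790 + 0.017730 = 0.032520.
By Bayes' theorem, P(H|E) = 0.014790 / 0.032520 = 0.455.

P(H | E) ≈ 0.455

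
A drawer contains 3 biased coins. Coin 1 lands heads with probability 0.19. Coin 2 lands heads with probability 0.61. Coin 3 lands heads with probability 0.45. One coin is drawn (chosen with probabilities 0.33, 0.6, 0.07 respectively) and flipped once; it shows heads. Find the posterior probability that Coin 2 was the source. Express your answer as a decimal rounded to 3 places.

Tabulate prior·likelihood by source: [1] prior 0.33, lik 0.19, product 0.06270; [2] prior 0.6, lik 0.61, product 0.3660; [3] prior 0.07, lik 0.45, product 0.03150.
Normalizing constant = 0.46020; the posterior for Coin 2 is its product over the sum, 0.3660/0.46020 = 0.795.

Posterior probability ≈ 0.795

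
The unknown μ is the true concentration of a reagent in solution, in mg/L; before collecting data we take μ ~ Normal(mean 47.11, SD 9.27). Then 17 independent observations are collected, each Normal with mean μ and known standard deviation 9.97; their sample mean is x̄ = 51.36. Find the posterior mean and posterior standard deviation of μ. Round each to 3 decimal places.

Prior precision 1/τ₀² = 1/9.27² = 0.0116370; data precision n/σ² = 17/9.97² = 0.171025.
Posterior precision = 0.0116370 + 0.171025 = 0.182662, giving posterior SD = 1/√0.182662 = 2.340.
Posterior mean = (0.0116370·47.11 + 0.171025·51.36) / 0.182662 = 51.089.

Posterior mean ≈ 51.089; posterior SD ≈ 2.340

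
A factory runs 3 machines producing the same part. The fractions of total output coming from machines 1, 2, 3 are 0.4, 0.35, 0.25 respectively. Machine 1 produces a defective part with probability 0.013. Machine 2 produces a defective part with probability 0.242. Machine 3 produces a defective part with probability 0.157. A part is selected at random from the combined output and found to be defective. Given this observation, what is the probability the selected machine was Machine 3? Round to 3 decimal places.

P(defective|M1) = 0.013; P(defective|M2) = 0.242; P(defective|M3) = 0.157.
Prior × likelihood for each source: 0.4·0.013=0.005200, 0.35·0.242=0.08470, 0.25·0.157=0.03925. Summing gives P(defective) = 0.12915.
P(Machine 3 | defective) = 0.03925 / 0.12915 = 0.304.

Posterior probability ≈ 0.304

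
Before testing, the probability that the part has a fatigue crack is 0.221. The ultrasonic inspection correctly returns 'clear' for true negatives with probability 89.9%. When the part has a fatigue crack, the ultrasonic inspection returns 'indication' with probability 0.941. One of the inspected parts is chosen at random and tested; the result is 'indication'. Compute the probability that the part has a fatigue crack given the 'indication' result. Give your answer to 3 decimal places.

Write H for 'the part has a fatigue crack'. Prior odds H:¬H = 0.221/0.779 = 0.28370. For the 'indication' outcome, the likelihood ratio is 0.941/0.101 = 9.3168.
Posterior odds = 0.28370 × 9.3168 = 2.6432, so P(H|E) = 2.6432/(1+2.6432) = 0.726.

P(H | E) ≈ 0.726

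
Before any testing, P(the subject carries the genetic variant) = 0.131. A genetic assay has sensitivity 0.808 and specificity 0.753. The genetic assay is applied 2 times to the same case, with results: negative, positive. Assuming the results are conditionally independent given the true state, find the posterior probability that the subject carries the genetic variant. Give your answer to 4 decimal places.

With H the event that the subject carries the genetic variant, the joint likelihood of the observed sequence is P(data|H) = 0.192·0.808 = 0.15514 and P(data|¬H) = 0.753·0.247 = 0.18599.
Bayes: P(H|data) = 0.131·0.15514 / (0.131·0.15514 + 0.869·0.18599) = 0.020323/0.18195 = 0.1117.

Posterior P(H) ≈ 0.1117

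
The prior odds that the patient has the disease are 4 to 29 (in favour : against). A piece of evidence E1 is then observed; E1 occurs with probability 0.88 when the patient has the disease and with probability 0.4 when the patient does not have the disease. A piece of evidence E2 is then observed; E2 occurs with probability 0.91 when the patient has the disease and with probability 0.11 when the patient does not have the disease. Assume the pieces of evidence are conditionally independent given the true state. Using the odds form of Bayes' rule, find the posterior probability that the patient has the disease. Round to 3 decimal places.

Prior odds = 4/29 = 0.13793. In log-odds, ln(0.13793) = -1.9810.
Add log likelihood ratios: ln(2.2000) + ln(8.2727) = 2.9014.
Posterior log-odds = 0.92042, so posterior odds = exp(0.92042) = 2.5103. Converting, P(H|E) = 2.5103/3.5103 = 0.715.

Posterior probability ≈ 0.715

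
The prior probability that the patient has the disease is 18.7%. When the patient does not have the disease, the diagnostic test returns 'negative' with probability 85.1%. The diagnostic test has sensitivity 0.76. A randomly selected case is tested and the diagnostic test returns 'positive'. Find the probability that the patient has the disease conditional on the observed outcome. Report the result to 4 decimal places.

Write H for 'the patient has the disease'. Prior odds H:¬H = 0.187/0.813 = 0.23001. For the 'positive' outcome, the likelihood ratio is 0.76/0.149 = 5.1007.
Posterior odds = 0.23001 × 5.1007 = 1.1732, so P(H|E) = 1.1732/(1+1.1732) = 0.5399.

P(H | E) ≈ 0.5399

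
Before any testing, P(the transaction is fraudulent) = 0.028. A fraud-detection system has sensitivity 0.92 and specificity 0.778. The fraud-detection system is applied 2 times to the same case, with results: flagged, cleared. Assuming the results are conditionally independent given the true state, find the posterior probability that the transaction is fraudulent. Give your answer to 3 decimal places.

Posterior P(H) ≈ 0.012

With H the event that the transaction is fraudulent, the joint likelihood of the observed sequence is P(data|H) = 0.92·0.08 = 0.073600 and P(data|¬H) = 0.222·0.778 = 0.17272.
Bayes: P(H|data) = 0.028·0.073600 / (0.028·0.073600 + 0.972·0.17272) = 0.0020608/0.16994 = 0.0121.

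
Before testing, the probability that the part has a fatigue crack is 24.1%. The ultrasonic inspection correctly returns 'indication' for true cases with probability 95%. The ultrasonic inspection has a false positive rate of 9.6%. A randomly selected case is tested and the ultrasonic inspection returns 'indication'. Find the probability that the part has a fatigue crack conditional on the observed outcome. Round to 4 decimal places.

P(H | E) ≈ 0.7586

Let H be the event that the part has a fatigue crack. P(H) = 0.241, so P(¬H) = 0.759. With E the 'indication' result, P(E|H) = 0.95 and P(E|¬H) = 0.096.
P(E) = 0.95·0.241 + 0.096·0.759 = 0.22895 + 0.072864 = 0.30181.
By Bayes' theorem, P(H|E) = 0.22895 / 0.30181 = 0.7586.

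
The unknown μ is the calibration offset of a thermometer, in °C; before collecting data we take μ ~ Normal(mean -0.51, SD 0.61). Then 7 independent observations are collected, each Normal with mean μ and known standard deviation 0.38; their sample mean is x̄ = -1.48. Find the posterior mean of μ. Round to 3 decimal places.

Prior precision 1/τ₀² = 1/0.61² = 2.68745; data precision n/σ² = 7/0.38² = 48.4765.
Posterior precision = 2.68745 + 48.4765 = 51.1639.
Posterior mean = (2.68745·-0.51 + 48.4765·-1.48) / 51.1639 = -1.429.

Posterior mean ≈ -1.429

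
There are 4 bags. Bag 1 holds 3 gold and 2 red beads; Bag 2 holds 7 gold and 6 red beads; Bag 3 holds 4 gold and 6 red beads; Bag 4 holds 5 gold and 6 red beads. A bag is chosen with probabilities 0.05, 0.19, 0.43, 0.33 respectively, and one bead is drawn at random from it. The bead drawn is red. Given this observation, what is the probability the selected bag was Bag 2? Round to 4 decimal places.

P(red|Bag 1) = 0.4; P(red|Bag 2) = 0.4615; P(red|Bag 3) = 0.6; P(red|Bag 4) = 0.5455.
Prior × likelihood for each source: 0.05·0.4=0.02000, 0.19·0.4615=0.08769, 0.43·0.6=0.2580, 0.33·0.5455=0.1800. Summing gives P(red) = 0.54569.
P(Bag 2 | red) = 0.08769 / 0.54569 = 0.1607.

Posterior probability ≈ 0.1607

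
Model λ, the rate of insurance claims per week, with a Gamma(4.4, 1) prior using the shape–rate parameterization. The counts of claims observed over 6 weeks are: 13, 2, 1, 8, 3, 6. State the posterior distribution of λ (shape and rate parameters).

Posterior: Gamma(shape=37.4, rate=7)

Total count ∑xᵢ = 33 over n = 6 weeks.
Gamma is conjugate to the Poisson likelihood: posterior is Gamma(shape = 4.4+33 = 37.4, rate = 1+6 = 7).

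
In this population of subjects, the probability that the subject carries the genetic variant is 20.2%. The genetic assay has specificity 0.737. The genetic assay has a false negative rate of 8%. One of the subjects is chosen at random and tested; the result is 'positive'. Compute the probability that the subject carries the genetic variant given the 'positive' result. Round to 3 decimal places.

P(H | E) ≈ 0.470

Let H be the event that the subject carries the genetic variant. P(H) = 0.202, so P(¬H) = 0.798. With E the 'positive' result, P(E|H) = 0.92 and P(E|¬H) = 0.263.
P(E) = 0.92·0.202 + 0.263·0.798 = 0.18584 + 0.20987 = 0.39571.
By Bayes' theorem, P(H|E) = 0.18584 / 0.39571 = 0.470.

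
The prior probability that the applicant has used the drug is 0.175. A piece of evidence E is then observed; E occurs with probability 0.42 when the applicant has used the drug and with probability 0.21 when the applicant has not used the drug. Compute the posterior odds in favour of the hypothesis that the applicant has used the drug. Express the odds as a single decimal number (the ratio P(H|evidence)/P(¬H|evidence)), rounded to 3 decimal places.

Prior odds = 0.175/(1−0.175) = 0.21212. In log-odds, ln(0.21212) = -1.5506.
Add log likelihood ratio: ln(2.0000) = 0.69315.
Posterior log-odds = -0.85745, so posterior odds = exp(-0.85745) = 0.42424.

Posterior odds ≈ 0.424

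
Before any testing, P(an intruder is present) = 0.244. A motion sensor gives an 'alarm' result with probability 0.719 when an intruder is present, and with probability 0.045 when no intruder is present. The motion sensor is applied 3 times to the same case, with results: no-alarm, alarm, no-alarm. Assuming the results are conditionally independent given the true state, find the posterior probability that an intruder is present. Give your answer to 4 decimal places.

Posterior P(H) ≈ 0.3087

With H the event that an intruder is present, the joint likelihood of the observed sequence is P(data|H) = 0.281·0.719·0.281 = 0.056773 and P(data|¬H) = 0.955·0.045·0.955 = 0.041041.
Bayes: P(H|data) = 0.244·0.056773 / (0.244·0.056773 + 0.756·0.041041) = 0.013853/0.044880 = 0.3087.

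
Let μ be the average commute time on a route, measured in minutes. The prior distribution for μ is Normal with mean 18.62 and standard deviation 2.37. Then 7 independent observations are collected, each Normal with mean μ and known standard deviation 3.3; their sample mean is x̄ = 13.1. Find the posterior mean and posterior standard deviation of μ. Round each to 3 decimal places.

Prior precision 1/τ₀² = 1/2.37² = 0.178034; data precision n/σ² = 7/3.3² = 0.642792.
Posterior precision = 0.178034 + 0.642792 = 0.820826, giving posterior SD = 1/√0.820826 = 1.104.
Posterior mean = (0.178034·18.62 + 0.642792·13.1) / 0.820826 = 14.297.

Posterior mean ≈ 14.297; posterior SD ≈ 1.104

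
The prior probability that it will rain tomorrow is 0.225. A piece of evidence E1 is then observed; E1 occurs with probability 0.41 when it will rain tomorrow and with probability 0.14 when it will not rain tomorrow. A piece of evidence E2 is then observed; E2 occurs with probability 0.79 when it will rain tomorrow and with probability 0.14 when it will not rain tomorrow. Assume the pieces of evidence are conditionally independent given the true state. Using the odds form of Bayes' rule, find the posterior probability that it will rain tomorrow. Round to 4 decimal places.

Prior odds = 0.225/(1−0.225) = 0.29032. In log-odds, ln(0.29032) = -1.2368.
Add log likelihood ratios: ln(2.9286) + ln(5.6429) = 2.8049.
Posterior log-odds = 1.5681, so posterior odds = exp(1.5681) = 4.7977. Converting, P(H|E) = 4.7977/5.7977 = 0.8275.

Posterior probability ≈ 0.8275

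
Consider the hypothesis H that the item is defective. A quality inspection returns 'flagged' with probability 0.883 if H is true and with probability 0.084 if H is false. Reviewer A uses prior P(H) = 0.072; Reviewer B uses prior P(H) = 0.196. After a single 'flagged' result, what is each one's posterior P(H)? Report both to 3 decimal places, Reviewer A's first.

P('+'|H) = 0.883, P('+'|¬H) = 0.084.
Reviewer A: numerator 0.883·0.072 = 0.063576; evidence = 0.063576+0.084·0.928 = 0.14153; posterior = 0.449.
Reviewer B: numerator 0.883·0.196 = 0.17307; evidence = 0.17307+0.084·0.804 = 0.24060; posterior = 0.719.

Reviewer A: 0.449; Reviewer B: 0.719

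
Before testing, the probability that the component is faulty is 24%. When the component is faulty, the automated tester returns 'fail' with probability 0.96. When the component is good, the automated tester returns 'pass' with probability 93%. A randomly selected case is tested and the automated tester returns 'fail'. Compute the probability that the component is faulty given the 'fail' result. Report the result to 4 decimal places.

Write H for 'the component is faulty'. Prior odds H:¬H = 0.24/0.76 = 0.31579. For the 'fail' outcome, the likelihood ratio is 0.96/0.07 = 13.714.
Posterior odds = 0.31579 × 13.714 = 4.3308, so P(H|E) = 4.3308/(1+4.3308) = 0.8124.

P(H | E) ≈ 0.8124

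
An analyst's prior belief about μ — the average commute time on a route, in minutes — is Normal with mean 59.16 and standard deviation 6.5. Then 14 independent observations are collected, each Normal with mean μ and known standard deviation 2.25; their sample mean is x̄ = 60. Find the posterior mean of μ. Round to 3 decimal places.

Posterior mean ≈ 59.993

Prior precision 1/τ₀² = 1/6.5² = 0.0236686; data precision n/σ² = 14/2.25² = 2.76543.
Posterior precision = 0.0236686 + 2.76543 = 2.78910.
Posterior mean = (0.0236686·59.16 + 2.76543·60) / 2.78910 = 59.993.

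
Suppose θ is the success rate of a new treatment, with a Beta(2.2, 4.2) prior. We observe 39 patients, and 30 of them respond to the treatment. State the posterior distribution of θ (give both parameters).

Observing 30 successes and 9 failures updates Beta(2.2, 4.2) by adding the success and failure counts to the two shape parameters: α = 2.2+30 = 32.2, β = 4.2+9 = 13.2.

Posterior: Beta(32.2, 13.2)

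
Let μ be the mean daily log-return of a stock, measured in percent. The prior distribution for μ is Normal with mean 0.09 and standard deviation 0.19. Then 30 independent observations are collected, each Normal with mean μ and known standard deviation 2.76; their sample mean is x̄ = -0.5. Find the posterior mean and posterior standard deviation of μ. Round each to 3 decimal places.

Posterior mean ≈ 0.017; posterior SD ≈ 0.178

With known σ, the Normal prior is conjugate. Weight on the data is w = (n/σ²)/(n/σ² + 1/τ₀²) = 3.93825/(3.93825+27.7008) = 0.12447.
Posterior mean = w·x̄ + (1−w)·μ₀ = 0.12447·-0.5 + 0.87553·0.09 = 0.017. Posterior variance = 1/(3.93825+27.7008) = 0.0316065, so SD = 0.178.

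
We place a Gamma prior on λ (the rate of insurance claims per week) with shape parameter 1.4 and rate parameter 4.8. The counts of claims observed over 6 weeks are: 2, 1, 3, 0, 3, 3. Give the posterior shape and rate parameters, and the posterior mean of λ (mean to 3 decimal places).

The Poisson likelihood adds the total count to the shape and the number of exposure periods to the rate. Here ∑xᵢ = 12 and n = 6, so shape 1.4→13.4 and rate 4.8→10.8.
Posterior mean = shape/rate = 13.4/10.8 = 1.241.

Posterior: Gamma(shape=13.4, rate=10.8); mean ≈ 1.241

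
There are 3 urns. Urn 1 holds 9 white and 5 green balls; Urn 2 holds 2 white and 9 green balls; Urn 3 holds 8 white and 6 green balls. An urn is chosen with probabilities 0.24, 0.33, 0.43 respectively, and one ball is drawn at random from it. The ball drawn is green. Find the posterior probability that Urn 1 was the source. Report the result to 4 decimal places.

Posterior probability ≈ 0.1587

Tabulate prior·likelihood by source: [1] prior 0.24, lik 0.3571, product 0.08571; [2] prior 0.33, lik 0.8182, product 0.2700; [3] prior 0.43, lik 0.4286, product 0.1843.
Normalizing constant = 0.54000; the posterior for Urn 1 is its product over the sum, 0.08571/0.54000 = 0.1587.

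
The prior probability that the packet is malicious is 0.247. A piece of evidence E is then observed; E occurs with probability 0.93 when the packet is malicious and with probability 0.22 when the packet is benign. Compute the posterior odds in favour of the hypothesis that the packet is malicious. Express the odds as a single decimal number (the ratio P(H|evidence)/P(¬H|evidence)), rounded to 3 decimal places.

Prior odds = 0.247/(1−0.247) = 0.32802. In log-odds, ln(0.32802) = -1.1147.
Add log likelihood ratio: ln(4.2273) = 1.4416.
Posterior log-odds = 0.32688, so posterior odds = exp(0.32688) = 1.3866.

Posterior odds ≈ 1.387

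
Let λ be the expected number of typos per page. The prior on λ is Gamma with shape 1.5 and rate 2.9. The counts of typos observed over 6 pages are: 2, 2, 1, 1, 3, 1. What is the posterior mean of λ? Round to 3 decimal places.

Posterior mean ≈ 1.292

The Poisson likelihood adds the total count to the shape and the number of exposure periods to the rate. Here ∑xᵢ = 10 and n = 6, so shape 1.5→11.5 and rate 2.9→8.9.
E[λ | data] = 11.5/8.9 = 1.292.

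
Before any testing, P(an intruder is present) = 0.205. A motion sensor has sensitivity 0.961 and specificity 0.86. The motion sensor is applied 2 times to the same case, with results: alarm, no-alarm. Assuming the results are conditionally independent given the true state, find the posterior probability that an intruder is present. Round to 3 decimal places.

Let H be the event that an intruder is present; start with P(H) = 0.205. P('alarm'|H) = 0.961, P('alarm'|¬H) = 0.14.
Update on result 1 ('alarm'): P(H) ← 0.961·0.2050 / (0.961·0.2050 + 0.14·0.7950) = 0.19700/0.30830 = 0.6390.
Update on result 2 ('no-alarm'): P(H) ← 0.039·0.6390 / (0.039·0.6390 + 0.86·0.3610) = 0.024921/0.33539 = 0.0743.

Posterior P(H) ≈ 0.074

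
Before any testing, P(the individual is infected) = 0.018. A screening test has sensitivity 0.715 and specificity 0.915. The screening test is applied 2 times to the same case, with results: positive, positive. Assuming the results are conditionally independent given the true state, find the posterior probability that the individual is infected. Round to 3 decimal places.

Posterior P(H) ≈ 0.565

With H the event that the individual is infected, the joint likelihood of the observed sequence is P(data|H) = 0.715·0.715 = 0.51122 and P(data|¬H) = 0.085·0.085 = 0.0072250.
Bayes: P(H|data) = 0.018·0.51122 / (0.018·0.51122 + 0.982·0.0072250) = 0.0092020/0.016297 = 0.5646.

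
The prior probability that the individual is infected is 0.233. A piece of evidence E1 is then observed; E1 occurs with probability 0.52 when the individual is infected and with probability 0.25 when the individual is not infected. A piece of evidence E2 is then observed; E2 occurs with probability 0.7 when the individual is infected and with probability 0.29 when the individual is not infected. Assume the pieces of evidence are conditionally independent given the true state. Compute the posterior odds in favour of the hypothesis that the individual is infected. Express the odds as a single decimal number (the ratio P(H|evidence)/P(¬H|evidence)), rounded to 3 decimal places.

Posterior odds ≈ 1.525

Prior odds = 0.233/(1−0.233) = 0.30378. In log-odds, ln(0.30378) = -1.1914.
Add log likelihood ratios: ln(2.0800) + ln(2.4138) = 1.6136.
Posterior log-odds = 0.42212, so posterior odds = exp(0.42212) = 1.5252.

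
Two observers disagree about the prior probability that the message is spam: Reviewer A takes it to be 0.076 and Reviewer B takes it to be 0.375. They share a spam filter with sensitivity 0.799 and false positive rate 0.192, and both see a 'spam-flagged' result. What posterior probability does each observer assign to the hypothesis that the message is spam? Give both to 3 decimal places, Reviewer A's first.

Reviewer A: 0.255; Reviewer B: 0.714

The likelihood ratio for a 'spam-flagged' result is 0.799/0.192 = 4.1615.
Reviewer A: prior odds 0.076/0.924 = 0.082251; posterior odds 0.34228; posterior probability 0.255.
Reviewer B: prior odds 0.375/0.625 = 0.60000; posterior odds 2.4969; posterior probability 0.714.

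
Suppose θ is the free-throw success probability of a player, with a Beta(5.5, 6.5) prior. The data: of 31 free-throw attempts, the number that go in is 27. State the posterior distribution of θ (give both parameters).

Posterior: Beta(32.5, 10.5)

The binomial likelihood is conjugate to the Beta prior: with 27 successes and 4 failures, the posterior is Beta(5.5+27, 6.5+4) = Beta(32.5, 10.5).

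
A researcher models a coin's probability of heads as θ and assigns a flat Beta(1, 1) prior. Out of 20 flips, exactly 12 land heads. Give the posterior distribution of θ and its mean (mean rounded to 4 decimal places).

Observing 12 successes and 8 failures updates Beta(1, 1) by adding the success and failure counts to the two shape parameters: α = 1+12 = 13, β = 1+8 = 9.
Posterior mean = α/(α+β) = 13/22 = 0.5909.

Posterior: Beta(13, 9); mean ≈ 0.5909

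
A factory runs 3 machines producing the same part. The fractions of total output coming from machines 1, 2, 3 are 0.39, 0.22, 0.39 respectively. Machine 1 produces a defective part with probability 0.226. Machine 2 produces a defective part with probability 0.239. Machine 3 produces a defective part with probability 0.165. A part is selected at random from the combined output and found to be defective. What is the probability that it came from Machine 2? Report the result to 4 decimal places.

Tabulate prior·likelihood by source: [1] prior 0.39, lik 0.226, product 0.08814; [2] prior 0.22, lik 0.239, product 0.05258; [3] prior 0.39, lik 0.165, product 0.06435.
Normalizing constant = 0.20507; the posterior for Machine 2 is its product over the sum, 0.05258/0.20507 = 0.2564.

Posterior probability ≈ 0.2564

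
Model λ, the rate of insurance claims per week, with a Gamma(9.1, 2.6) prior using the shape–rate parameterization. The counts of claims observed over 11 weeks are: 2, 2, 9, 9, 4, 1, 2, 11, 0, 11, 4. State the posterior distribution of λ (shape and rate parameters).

Posterior: Gamma(shape=64.1, rate=13.6)

Total count ∑xᵢ = 55 over n = 11 weeks.
Gamma is conjugate to the Poisson likelihood: posterior is Gamma(shape = 9.1+55 = 64.1, rate = 2.6+11 = 13.6).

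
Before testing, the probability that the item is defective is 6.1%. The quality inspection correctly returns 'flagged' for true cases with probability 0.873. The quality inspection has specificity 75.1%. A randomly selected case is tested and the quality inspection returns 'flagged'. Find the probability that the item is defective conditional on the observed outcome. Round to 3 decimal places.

Let H be the event that the item is defective. P(H) = 0.061, so P(¬H) = 0.939. With E the 'flagged' result, P(E|H) = 0.873 and P(E|¬H) = 0.249.
P(E) = 0.873·0.061 + 0.249·0.939 = 0.053253 + 0.23381 = 0.28706.
By Bayes' theorem, P(H|E) = 0.053253 / 0.28706 = 0.186.

P(H | E) ≈ 0.186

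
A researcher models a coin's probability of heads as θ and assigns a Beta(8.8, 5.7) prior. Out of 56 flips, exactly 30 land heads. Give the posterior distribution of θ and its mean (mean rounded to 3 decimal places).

Posterior: Beta(38.8, 31.7); mean ≈ 0.550

Observing 30 successes and 26 failures updates Beta(8.8, 5.7) by adding the success and failure counts to the two shape parameters: α = 8.8+30 = 38.8, β = 5.7+26 = 31.7.
E[θ | data] = 38.8/(38.8+31.7) = 0.550.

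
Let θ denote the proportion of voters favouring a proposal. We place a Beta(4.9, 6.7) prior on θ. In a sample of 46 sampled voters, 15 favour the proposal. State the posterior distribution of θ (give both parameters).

The binomial likelihood is conjugate to the Beta prior: with 15 successes and 31 failures, the posterior is Beta(4.9+15, 6.7+31) = Beta(19.9, 37.7).

Posterior: Beta(19.9, 37.7)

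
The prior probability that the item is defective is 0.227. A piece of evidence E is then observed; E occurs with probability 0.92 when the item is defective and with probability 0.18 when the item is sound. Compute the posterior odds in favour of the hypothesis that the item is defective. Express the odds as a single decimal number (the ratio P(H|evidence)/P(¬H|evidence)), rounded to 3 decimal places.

Posterior odds ≈ 1.501

Prior odds = 0.227/(1−0.227) = 0.29366.
Likelihood ratio for E = 0.92/0.18 = 5.1111.
Posterior odds = prior odds × LR = 1.5009.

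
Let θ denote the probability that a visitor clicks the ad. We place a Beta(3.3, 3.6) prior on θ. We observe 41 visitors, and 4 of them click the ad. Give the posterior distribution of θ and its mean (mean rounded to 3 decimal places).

The binomial likelihood is conjugate to the Beta prior: with 4 successes and 37 failures, the posterior is Beta(3.3+4, 3.6+37) = Beta(7.3, 40.6).
E[θ | data] = 7.3/(7.3+40.6) = 0.152.

Posterior: Beta(7.3, 40.6); mean ≈ 0.152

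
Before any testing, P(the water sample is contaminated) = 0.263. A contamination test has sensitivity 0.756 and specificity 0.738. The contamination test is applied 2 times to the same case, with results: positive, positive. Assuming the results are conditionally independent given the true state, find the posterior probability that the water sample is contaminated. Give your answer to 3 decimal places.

Posterior P(H) ≈ 0.748

With H the event that the water sample is contaminated, the joint likelihood of the observed sequence is P(data|H) = 0.756·0.756 = 0.57154 and P(data|¬H) = 0.262·0.262 = 0.068644.
Bayes: P(H|data) = 0.263·0.57154 / (0.263·0.57154 + 0.737·0.068644) = 0.15031/0.20090 = 0.7482.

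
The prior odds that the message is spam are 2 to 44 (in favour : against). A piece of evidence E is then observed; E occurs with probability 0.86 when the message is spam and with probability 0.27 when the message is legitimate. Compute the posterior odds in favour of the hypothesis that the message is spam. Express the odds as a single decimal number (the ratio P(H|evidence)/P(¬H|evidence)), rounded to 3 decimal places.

Posterior odds ≈ 0.145

Prior odds = 2/44 = 0.045455.
Likelihood ratio for E = 0.86/0.27 = 3.1852.
Posterior odds = prior odds × LR = 0.14478.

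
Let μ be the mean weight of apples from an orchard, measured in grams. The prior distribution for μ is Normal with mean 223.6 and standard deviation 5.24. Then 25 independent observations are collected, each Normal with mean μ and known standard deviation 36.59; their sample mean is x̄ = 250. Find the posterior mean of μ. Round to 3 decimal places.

Posterior mean ≈ 232.548

Prior precision 1/τ₀² = 1/5.24² = 0.0364198; data precision n/σ² = 25/36.59² = 0.0186730.
Posterior precision = 0.0364198 + 0.0186730 = 0.0550928.
Posterior mean = (0.0364198·223.6 + 0.0186730·250) / 0.0550928 = 232.548.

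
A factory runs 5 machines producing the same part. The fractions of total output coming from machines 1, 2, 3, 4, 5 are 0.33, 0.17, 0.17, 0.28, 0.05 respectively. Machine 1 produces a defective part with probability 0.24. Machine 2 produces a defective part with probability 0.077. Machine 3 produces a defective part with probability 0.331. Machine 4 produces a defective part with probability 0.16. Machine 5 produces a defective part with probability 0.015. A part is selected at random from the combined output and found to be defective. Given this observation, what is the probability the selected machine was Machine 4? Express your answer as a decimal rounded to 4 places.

Posterior probability ≈ 0.2308

P(defective|M1) = 0.24; P(defective|M2) = 0.077; P(defective|M3) = 0.331; P(defective|M4) = 0.16; P(defective|M5) = 0.015.
Prior × likelihood for each source: 0.33·0.24=0.07920, 0.17·0.077=0.01309, 0.17·0.331=0.05627, 0.28·0.16=0.04480, 0.05·0.015=0.0007500. Summing gives P(defective) = 0.19411.
P(Machine 4 | defective) = 0.04480 / 0.19411 = 0.2308.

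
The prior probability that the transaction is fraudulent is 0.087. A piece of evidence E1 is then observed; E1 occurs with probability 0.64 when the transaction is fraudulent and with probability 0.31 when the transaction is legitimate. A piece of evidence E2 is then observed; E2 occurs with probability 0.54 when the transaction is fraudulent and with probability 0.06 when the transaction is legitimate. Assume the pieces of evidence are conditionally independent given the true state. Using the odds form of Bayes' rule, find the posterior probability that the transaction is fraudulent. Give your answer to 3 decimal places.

Prior odds = 0.087/(1−0.087) = 0.095290.
Likelihood ratio for E1 = 0.64/0.31 = 2.0645.
Likelihood ratio for E2 = 0.54/0.06 = 9.0000.
Posterior odds = prior odds × LR₁ × LR₂ = 1.7706.
Posterior probability = odds/(1+odds) = 1.7706/2.7706 = 0.639.

Posterior probability ≈ 0.639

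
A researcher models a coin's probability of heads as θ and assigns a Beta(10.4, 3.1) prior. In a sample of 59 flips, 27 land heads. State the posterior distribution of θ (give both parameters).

Posterior: Beta(37.4, 35.1)

Observing 27 successes and 32 failures updates Beta(10.4, 3.1) by adding the success and failure counts to the two shape parameters: α = 10.4+27 = 37.4, β = 3.1+32 = 35.1.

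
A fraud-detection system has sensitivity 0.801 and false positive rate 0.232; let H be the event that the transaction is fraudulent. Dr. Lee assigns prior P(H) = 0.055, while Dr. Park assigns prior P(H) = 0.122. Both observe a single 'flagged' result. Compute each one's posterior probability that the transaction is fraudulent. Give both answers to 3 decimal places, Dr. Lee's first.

Dr. Lee: 0.167; Dr. Park: 0.324

The likelihood ratio for a 'flagged' result is 0.801/0.232 = 3.4526.
Dr. Lee: prior odds 0.055/0.945 = 0.058201; posterior odds 0.20094; posterior probability 0.167.
Dr. Park: prior odds 0.122/0.878 = 0.13895; posterior odds 0.47974; posterior probability 0.324.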